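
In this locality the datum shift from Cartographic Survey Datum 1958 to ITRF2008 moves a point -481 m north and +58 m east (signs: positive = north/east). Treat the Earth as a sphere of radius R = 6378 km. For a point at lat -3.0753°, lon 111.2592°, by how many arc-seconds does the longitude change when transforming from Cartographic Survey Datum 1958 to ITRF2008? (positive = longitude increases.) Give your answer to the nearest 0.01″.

Δλ = 1.88″

At latitude -3.0753°, cos φ = 0.998560.
One radian of longitude at latitude φ spans R cos φ, so Δλ = ΔE / (R cos φ) = 58.0 / (6378000 × 0.998560) = 9.1069e-06 rad = 1.878″.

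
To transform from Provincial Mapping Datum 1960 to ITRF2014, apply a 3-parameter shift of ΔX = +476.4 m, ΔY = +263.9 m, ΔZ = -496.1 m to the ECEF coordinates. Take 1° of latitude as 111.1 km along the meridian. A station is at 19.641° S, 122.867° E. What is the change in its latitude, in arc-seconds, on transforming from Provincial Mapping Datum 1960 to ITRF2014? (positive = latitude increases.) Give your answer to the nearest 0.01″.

Δφ = -15.54″

sin φ = -0.336126, cos φ = 0.941817, sin λ = 0.839933, cos λ = -0.542691.
North component: ΔN = −sin φ cos λ·ΔX − sin φ sin λ·ΔY + cos φ·ΔZ = −(-0.336126)(-0.542691)(476.4) − (-0.336126)(0.839933)(263.9) + (0.941817)(-496.1) = -479.63 m.
1° of latitude spans 111100 m, so Δφ = -479.63 / 111100 × 3600 = -15.542″.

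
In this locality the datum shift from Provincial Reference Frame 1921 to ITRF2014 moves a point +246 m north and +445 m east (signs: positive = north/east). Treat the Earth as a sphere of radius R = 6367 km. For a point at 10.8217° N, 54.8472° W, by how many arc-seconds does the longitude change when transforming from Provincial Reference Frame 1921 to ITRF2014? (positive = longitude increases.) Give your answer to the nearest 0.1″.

At latitude 10.8217°, cos φ = 0.982216.
One radian of longitude at latitude φ spans R cos φ, so Δλ = ΔE / (R cos φ) = 445.0 / (6367000 × 0.982216) = 7.1157e-05 rad = 14.677″.

Δλ = 14.7″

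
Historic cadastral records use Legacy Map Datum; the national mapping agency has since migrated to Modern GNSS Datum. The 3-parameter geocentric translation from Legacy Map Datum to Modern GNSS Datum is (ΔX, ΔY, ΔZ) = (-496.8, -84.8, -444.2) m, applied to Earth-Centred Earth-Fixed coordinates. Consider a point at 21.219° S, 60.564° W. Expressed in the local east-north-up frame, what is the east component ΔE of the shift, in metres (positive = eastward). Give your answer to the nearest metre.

At φ = -21.219°, λ = -60.564°: sin φ = -0.361934, cos φ = 0.932204, sin λ = -0.870905, cos λ = 0.491451.
ΔE = −sin λ·ΔX + cos λ·ΔY = −(-0.870905)·(-496.8) + (0.491451)·(-84.8) = -474.34 m.

ΔE = -474 m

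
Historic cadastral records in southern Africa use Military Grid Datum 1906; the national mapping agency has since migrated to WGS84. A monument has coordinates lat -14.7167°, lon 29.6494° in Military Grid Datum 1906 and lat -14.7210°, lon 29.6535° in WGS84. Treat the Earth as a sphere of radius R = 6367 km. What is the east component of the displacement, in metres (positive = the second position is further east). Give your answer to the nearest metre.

Δφ = -14.7210° − -14.7167° = -0.0043°; Δλ = 29.6535° − 29.6494° = +0.0041°.
1° along a meridian = πR/180 = 111125 m.
ΔN = Δφ × 111125 = -477.8 m; ΔE = Δλ × 111125 × cos(-14.7167°) = +0.0041 × 111125 × 0.967194 = 440.7 m.

ΔE = 441 m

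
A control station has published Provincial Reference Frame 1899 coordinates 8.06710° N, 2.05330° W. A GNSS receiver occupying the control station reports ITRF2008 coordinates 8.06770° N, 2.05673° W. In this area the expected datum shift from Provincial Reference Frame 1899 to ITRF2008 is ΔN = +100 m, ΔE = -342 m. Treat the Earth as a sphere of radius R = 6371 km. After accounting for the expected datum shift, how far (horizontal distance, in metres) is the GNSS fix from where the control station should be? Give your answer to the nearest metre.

49 m

Observed coordinate differences: Δφ = +0.00060°, Δλ = -0.00343°.
Converting to metres (1° lat = 111195 m, cos φ = 0.990104): observed ΔN = 66.7 m, observed ΔE = -377.6 m.
Subtracting the expected shift leaves a residual of 66.7 − (100) = -33.3 m north and -377.6 − (-342) = -35.6 m east.
Residual distance = √((-33.3)² + (-35.6)²) = 48.8 m.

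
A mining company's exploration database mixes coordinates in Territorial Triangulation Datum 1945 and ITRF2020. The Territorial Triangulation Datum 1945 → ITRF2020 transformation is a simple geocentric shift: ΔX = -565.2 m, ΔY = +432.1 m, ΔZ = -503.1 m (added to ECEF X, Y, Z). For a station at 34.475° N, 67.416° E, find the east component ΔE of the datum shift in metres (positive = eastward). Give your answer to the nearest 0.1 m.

At φ = 34.475°, λ = 67.416°: sin φ = 0.566047, cos φ = 0.824373, sin λ = 0.923317, cos λ = 0.384037.
ΔE = −sin λ·ΔX + cos λ·ΔY = −(0.923317)·(-565.2) + (0.384037)·(432.1) = 687.80 m.

ΔE = 687.8 m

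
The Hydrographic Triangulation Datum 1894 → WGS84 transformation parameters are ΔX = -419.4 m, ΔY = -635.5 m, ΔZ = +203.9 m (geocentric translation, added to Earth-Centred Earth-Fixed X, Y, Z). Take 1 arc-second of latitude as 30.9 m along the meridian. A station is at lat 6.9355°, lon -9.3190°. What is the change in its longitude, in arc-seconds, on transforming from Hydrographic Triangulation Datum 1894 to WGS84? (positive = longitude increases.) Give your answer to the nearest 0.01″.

Δλ = -22.66″

sin φ = 0.120752, cos φ = 0.992683, sin λ = -0.161931, cos λ = 0.986802.
East component: ΔE = −sin λ·ΔX + cos λ·ΔY = −(-0.161931)(-419.4) + (0.986802)(-635.5) = -695.03 m.
1° of latitude spans 3600 × 30.90 = 111240 m; at latitude φ, 1° of longitude spans that × cos φ = 110426.0 m, so Δλ = -695.03 / 110426.0 × 3600 = -22.659″.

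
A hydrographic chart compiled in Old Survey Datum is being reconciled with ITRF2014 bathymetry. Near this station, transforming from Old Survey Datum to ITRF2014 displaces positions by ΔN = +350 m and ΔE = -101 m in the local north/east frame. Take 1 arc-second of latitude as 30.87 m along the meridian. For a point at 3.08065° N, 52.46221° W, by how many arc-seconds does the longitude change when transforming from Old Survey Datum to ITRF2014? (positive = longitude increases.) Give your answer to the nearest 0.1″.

Δλ = -3.3″

At latitude 3.08065°, cos φ = 0.998555.
1″ of longitude at this latitude = 30.87 × cos φ = 30.8254 m, so Δλ = -101.0 / 30.8254 = -3.277″.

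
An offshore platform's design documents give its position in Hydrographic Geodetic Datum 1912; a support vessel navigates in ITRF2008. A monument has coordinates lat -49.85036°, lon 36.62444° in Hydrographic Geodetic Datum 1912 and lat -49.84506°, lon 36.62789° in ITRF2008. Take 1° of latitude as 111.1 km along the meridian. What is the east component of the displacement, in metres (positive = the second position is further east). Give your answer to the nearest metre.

Δφ = -49.84506° − -49.85036° = +0.00530°; Δλ = 36.62789° − 36.62444° = +0.00345°.
ΔN = Δφ × 111100 = 588.8 m; ΔE = Δλ × 111100 × cos(-49.85036°) = +0.00345 × 111100 × 0.644786 = 247.1 m.

ΔE = 247 m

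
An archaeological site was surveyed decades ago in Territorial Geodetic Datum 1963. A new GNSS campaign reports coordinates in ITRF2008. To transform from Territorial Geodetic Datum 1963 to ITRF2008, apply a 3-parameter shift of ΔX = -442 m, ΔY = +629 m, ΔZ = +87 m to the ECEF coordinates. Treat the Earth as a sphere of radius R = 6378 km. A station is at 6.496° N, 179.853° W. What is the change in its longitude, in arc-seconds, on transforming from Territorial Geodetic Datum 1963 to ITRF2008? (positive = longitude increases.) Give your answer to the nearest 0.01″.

sin φ = 0.113134, cos φ = 0.993580, sin λ = -0.002566, cos λ = -0.999997.
East component: ΔE = −sin λ·ΔX + cos λ·ΔY = −(-0.002566)(-442) + (-0.999997)(629) = -630.13 m.
1° of latitude spans πR/180 = 111317 m; at latitude φ, 1° of longitude spans that × cos φ = 110602.4 m, so Δλ = -630.13 / 110602.4 × 3600 = -20.510″.

Δλ = -20.51″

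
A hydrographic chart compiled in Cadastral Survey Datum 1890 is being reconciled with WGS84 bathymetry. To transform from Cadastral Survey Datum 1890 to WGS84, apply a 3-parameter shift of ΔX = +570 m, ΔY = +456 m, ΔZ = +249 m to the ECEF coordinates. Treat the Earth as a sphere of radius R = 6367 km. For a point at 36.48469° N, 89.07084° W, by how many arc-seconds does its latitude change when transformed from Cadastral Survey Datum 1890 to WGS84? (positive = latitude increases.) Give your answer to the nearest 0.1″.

sin φ = 0.594608, cos φ = 0.804016, sin λ = -0.999869, cos λ = 0.016216.
North component: ΔN = −sin φ cos λ·ΔX − sin φ sin λ·ΔY + cos φ·ΔZ = −(0.594608)(0.016216)(570) − (0.594608)(-0.999869)(456) + (0.804016)(249) = 465.81 m.
1° of latitude spans πR/180 = 111125 m, so Δφ = 465.81 / 111125 × 3600 = 15.090″.

Δφ = 15.1″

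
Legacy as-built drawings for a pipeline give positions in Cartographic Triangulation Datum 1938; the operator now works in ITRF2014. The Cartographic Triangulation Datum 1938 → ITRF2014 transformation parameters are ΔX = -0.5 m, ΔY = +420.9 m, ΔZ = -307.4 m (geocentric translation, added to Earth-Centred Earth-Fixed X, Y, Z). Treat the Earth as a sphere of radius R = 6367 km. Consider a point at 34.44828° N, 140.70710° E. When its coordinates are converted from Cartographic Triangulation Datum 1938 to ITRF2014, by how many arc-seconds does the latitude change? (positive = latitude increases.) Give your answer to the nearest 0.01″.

Δφ = -13.10″

sin φ = 0.565662, cos φ = 0.824637, sin λ = 0.633285, cos λ = -0.773919.
North component: ΔN = −sin φ cos λ·ΔX − sin φ sin λ·ΔY + cos φ·ΔZ = −(0.565662)(-0.773919)(-0.5) − (0.565662)(0.633285)(420.9) + (0.824637)(-307.4) = -404.49 m.
1° of latitude spans πR/180 = 111125 m, so Δφ = -404.49 / 111125 × 3600 = -13.104″.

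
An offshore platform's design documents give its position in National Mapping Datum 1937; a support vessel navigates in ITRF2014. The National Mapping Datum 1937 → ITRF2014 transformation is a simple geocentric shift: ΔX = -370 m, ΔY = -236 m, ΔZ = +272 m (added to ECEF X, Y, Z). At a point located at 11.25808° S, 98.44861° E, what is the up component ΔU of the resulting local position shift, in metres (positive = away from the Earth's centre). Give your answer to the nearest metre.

ΔU = -229 m

The local up (radial) axis is (cos φ cos λ, cos φ sin λ, sin φ), giving ΔU = 53.315 − 228.947 − 53.102 = -228.73 m.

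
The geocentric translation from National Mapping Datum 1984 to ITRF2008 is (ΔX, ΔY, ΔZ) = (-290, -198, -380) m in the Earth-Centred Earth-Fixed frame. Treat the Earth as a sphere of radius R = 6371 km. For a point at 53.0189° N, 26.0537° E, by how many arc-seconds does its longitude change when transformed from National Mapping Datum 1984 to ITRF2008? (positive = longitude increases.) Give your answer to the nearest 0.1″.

Δλ = -2.7″

sin φ = 0.798834, cos φ = 0.601552, sin λ = 0.439213, cos λ = 0.898383.
East component: ΔE = −sin λ·ΔX + cos λ·ΔY = −(0.439213)(-290) + (0.898383)(-198) = -50.51 m.
1° of latitude spans πR/180 = 111195 m; at latitude φ, 1° of longitude spans that × cos φ = 66889.5 m, so Δλ = -50.51 / 66889.5 × 3600 = -2.718″.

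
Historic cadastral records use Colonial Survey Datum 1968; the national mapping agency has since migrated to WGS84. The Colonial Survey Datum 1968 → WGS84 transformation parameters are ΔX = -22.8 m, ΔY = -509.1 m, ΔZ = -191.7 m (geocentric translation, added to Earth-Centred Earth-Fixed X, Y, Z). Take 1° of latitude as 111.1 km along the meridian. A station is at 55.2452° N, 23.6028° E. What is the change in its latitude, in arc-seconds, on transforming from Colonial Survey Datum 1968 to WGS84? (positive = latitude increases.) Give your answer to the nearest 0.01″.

sin φ = 0.821599, cos φ = 0.570066, sin λ = 0.400394, cos λ = 0.916343.
North component: ΔN = −sin φ cos λ·ΔX − sin φ sin λ·ΔY + cos φ·ΔZ = −(0.821599)(0.916343)(-22.8) − (0.821599)(0.400394)(-509.1) + (0.570066)(-191.7) = 75.36 m.
1° of latitude spans 111100 m, so Δφ = 75.36 / 111100 × 3600 = 2.442″.

Δφ = 2.44″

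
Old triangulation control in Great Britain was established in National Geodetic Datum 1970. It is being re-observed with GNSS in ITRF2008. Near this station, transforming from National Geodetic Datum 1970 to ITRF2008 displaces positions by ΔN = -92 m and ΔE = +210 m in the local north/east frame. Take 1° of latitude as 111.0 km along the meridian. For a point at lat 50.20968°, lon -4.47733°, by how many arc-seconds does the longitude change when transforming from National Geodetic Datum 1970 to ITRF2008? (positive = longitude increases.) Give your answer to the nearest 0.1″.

At latitude 50.20968°, cos φ = 0.639980.
1° of longitude at this latitude = 111.0 × cos φ = 71.04 km, so Δλ = 210.0 / 71037.8 = 0.0029562° = 10.642″.

Δλ = 10.6″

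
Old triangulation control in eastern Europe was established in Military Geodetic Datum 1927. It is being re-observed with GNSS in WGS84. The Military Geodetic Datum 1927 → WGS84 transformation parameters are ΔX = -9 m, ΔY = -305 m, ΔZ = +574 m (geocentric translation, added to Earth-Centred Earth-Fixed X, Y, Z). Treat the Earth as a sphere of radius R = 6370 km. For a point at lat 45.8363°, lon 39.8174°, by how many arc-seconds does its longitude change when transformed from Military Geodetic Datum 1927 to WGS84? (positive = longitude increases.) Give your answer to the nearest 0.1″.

Δλ = -10.6″

sin φ = 0.717352, cos φ = 0.696711, sin λ = 0.640343, cos λ = 0.768089.
East component: ΔE = −sin λ·ΔX + cos λ·ΔY = −(0.640343)(-9) + (0.768089)(-305) = -228.50 m.
1° of latitude spans πR/180 = 111177 m; at latitude φ, 1° of longitude spans that × cos φ = 77458.5 m, so Δλ = -228.50 / 77458.5 × 3600 = -10.620″.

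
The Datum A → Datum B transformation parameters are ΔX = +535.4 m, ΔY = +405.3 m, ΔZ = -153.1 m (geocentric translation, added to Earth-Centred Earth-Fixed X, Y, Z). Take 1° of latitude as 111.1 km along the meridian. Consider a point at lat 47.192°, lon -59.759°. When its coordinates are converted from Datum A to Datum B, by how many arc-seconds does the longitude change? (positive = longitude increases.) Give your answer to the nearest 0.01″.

Δλ = 31.79″

sin φ = 0.733635, cos φ = 0.679544, sin λ = -0.863915, cos λ = 0.503638.
East component: ΔE = −sin λ·ΔX + cos λ·ΔY = −(-0.863915)(535.4) + (0.503638)(405.3) = 666.66 m.
1° of latitude spans 111100 m; at latitude φ, 1° of longitude spans that × cos φ = 75497.3 m, so Δλ = 666.66 / 75497.3 × 3600 = 31.789″.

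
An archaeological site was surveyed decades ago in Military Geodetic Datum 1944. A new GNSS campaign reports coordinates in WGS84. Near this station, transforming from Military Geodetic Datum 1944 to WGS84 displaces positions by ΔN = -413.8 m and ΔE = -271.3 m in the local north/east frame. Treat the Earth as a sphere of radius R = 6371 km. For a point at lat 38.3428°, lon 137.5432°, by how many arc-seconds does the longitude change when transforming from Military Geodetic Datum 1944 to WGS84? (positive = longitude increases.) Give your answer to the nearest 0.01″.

Δλ = -11.20″

At latitude 38.3428°, cos φ = 0.784313.
One radian of longitude at latitude φ spans R cos φ, so Δλ = ΔE / (R cos φ) = -271.3 / (6371000 × 0.784313) = -5.4294e-05 rad = -11.199″.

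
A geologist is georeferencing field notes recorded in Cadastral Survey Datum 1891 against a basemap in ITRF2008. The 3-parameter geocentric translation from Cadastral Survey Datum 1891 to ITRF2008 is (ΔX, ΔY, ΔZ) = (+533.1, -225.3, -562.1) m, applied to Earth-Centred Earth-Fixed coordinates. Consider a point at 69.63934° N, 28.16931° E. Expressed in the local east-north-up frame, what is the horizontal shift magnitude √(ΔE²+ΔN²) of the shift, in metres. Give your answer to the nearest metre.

The local east axis at (φ, λ) is (−sin λ, cos λ, 0), so ΔE = −sin(28.16931°)·533.1 + cos(28.16931°)·(-225.3) = -450.28 m.
The local north axis is (−sin φ cos λ, −sin φ sin λ, cos φ), giving ΔN = -440.595 + 99.714 − 195.571 = -536.45 m.
Horizontal magnitude = √(ΔE² + ΔN²) = √((-450.28)² + (-536.45)²) = 700.38 m.

700 m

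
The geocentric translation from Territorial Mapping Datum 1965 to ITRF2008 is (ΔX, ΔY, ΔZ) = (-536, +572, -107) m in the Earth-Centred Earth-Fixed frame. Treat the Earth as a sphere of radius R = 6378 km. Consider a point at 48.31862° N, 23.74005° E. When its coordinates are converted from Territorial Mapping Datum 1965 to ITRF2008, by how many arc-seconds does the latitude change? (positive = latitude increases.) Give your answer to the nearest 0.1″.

sin φ = 0.746854, cos φ = 0.664988, sin λ = 0.402588, cos λ = 0.915381.
North component: ΔN = −sin φ cos λ·ΔX − sin φ sin λ·ΔY + cos φ·ΔZ = −(0.746854)(0.915381)(-536) − (0.746854)(0.402588)(572) + (0.664988)(-107) = 123.30 m.
1° of latitude spans πR/180 = 111317 m, so Δφ = 123.30 / 111317 × 3600 = 3.988″.

Δφ = 4.0″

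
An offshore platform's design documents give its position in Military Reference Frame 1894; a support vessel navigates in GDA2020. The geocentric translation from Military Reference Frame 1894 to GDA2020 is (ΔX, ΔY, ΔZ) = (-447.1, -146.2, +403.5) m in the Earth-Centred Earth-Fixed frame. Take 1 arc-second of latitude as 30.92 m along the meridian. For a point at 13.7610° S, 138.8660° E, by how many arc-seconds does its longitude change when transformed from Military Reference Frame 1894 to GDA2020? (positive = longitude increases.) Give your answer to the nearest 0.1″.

Δλ = 13.5″

sin φ = -0.237872, cos φ = 0.971296, sin λ = 0.657822, cos λ = -0.753173.
East component: ΔE = −sin λ·ΔX + cos λ·ΔY = −(0.657822)(-447.1) + (-0.753173)(-146.2) = 404.23 m.
1° of latitude spans 3600 × 30.92 = 111312 m; at latitude φ, 1° of longitude spans that × cos φ = 108116.9 m, so Δλ = 404.23 / 108116.9 × 3600 = 13.460″.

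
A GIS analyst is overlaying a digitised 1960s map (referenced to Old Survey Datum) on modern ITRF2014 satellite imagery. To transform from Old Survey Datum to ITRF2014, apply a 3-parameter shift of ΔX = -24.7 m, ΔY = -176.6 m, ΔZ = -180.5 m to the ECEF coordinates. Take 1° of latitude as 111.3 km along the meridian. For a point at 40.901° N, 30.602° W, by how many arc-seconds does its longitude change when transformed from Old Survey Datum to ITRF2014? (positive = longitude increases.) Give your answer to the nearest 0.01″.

sin φ = 0.654754, cos φ = 0.755842, sin λ = -0.509071, cos λ = 0.860724.
East component: ΔE = −sin λ·ΔX + cos λ·ΔY = −(-0.509071)(-24.7) + (0.860724)(-176.6) = -164.58 m.
1° of latitude spans 111300 m; at latitude φ, 1° of longitude spans that × cos φ = 84125.2 m, so Δλ = -164.58 / 84125.2 × 3600 = -7.043″.

Δλ = -7.04″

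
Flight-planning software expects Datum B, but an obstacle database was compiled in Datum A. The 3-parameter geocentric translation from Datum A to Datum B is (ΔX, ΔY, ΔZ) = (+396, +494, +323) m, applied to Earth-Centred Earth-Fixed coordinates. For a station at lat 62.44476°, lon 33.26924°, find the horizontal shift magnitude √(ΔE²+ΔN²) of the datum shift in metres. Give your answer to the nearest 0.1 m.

The local east axis at (φ, λ) is (−sin λ, cos λ, 0), so ΔE = −sin(33.26924°)·396 + cos(33.26924°)·494 = 195.80 m.
The local north axis is (−sin φ cos λ, −sin φ sin λ, cos φ), giving ΔN = -293.539 − 240.255 + 149.421 = -384.37 m.
Horizontal magnitude = √(ΔE² + ΔN²) = √(195.80² + (-384.37)²) = 431.37 m.

431.4 m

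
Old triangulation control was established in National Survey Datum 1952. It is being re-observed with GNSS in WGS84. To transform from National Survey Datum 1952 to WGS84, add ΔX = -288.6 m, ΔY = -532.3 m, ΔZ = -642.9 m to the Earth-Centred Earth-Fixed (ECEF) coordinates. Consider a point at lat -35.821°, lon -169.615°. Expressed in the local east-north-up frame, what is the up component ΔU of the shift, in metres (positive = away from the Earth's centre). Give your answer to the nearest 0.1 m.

ΔU = 684.2 m

The local up (radial) axis is (cos φ cos λ, cos φ sin λ, sin φ), giving ΔU = 230.178 + 77.804 + 376.260 = 684.24 m.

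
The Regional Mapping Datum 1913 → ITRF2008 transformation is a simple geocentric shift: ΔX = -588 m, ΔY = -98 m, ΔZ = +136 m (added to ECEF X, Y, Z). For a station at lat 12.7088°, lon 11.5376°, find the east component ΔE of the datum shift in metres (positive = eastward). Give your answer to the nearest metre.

At φ = 12.7088°, λ = 11.5376°: sin φ = 0.219996, cos φ = 0.975501, sin λ = 0.200011, cos λ = 0.979794.
ΔE = −sin λ·ΔX + cos λ·ΔY = −(0.200011)·(-588) + (0.979794)·(-98) = 21.59 m.

ΔE = 22 m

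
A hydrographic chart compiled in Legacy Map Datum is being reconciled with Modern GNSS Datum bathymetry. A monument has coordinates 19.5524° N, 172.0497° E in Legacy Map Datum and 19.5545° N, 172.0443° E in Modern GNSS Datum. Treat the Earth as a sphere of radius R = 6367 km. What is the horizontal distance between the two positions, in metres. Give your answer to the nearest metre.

Δφ = 19.5545° − 19.5524° = +0.0021°; Δλ = 172.0443° − 172.0497° = -0.0054°.
1° along a meridian = πR/180 = 111125 m.
ΔN = Δφ × 111125 = 233.4 m; ΔE = Δλ × 111125 × cos(19.5524°) = -0.0054 × 111125 × 0.942336 = -565.5 m.
Distance = √(ΔE² + ΔN²) = √((-565.5)² + 233.4²) = 611.7 m.

612 m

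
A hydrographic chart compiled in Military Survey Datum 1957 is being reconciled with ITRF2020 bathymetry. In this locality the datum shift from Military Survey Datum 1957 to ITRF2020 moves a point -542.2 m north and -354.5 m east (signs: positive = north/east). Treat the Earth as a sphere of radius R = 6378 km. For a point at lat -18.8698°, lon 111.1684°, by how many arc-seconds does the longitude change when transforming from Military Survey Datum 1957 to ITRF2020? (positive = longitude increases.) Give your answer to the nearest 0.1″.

Δλ = -12.1″

At latitude -18.8698°, cos φ = 0.946256.
One radian of longitude at latitude φ spans R cos φ, so Δλ = ΔE / (R cos φ) = -354.5 / (6378000 × 0.946256) = -5.8739e-05 rad = -12.116″.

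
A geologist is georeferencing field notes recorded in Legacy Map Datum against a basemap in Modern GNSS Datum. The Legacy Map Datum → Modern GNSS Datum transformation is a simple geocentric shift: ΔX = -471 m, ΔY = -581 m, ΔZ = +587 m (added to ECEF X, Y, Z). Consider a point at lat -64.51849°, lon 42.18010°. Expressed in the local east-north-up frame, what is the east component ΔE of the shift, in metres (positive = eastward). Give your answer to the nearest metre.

ΔE = -114 m

At φ = -64.51849°, λ = 42.18010°: sin φ = -0.902724, cos φ = 0.430220, sin λ = 0.671463, cos λ = 0.741038.
ΔE = −sin λ·ΔX + cos λ·ΔY = −(0.671463)·(-471) + (0.741038)·(-581) = -114.28 m.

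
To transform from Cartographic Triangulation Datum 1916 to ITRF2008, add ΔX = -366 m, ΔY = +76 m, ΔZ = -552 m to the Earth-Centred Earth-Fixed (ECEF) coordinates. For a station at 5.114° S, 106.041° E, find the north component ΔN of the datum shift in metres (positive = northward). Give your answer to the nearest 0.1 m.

ΔN = -534.3 m

At φ = -5.114°, λ = 106.041°: sin φ = -0.089138, cos φ = 0.996019, sin λ = 0.961064, cos λ = -0.276325.
ΔN = −sin φ cos λ·ΔX − sin φ sin λ·ΔY + cos φ·ΔZ = −(-0.089138)(-0.276325)(-366) − (-0.089138)(0.961064)(76) + (0.996019)(-552) = -534.28 m.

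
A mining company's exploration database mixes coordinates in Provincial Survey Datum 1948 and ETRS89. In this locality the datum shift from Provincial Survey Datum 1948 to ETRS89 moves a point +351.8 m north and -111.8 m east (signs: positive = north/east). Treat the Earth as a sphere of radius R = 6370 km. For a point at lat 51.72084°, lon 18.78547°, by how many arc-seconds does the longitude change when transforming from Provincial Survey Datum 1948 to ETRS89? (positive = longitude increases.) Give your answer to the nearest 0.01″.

Δλ = -5.84″

At latitude 51.72084°, cos φ = 0.619494.
One radian of longitude at latitude φ spans R cos φ, so Δλ = ΔE / (R cos φ) = -111.8 / (6370000 × 0.619494) = -2.8331e-05 rad = -5.844″.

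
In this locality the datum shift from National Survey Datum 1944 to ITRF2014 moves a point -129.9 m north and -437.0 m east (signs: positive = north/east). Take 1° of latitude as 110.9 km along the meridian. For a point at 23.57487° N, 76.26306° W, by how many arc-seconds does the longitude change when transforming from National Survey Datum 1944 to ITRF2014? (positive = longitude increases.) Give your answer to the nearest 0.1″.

Δλ = -15.5″

At latitude 23.57487°, cos φ = 0.916538.
1° of longitude at this latitude = 110.9 × cos φ = 101.64 km, so Δλ = -437.0 / 101644.1 = -0.0042993° = -15.478″.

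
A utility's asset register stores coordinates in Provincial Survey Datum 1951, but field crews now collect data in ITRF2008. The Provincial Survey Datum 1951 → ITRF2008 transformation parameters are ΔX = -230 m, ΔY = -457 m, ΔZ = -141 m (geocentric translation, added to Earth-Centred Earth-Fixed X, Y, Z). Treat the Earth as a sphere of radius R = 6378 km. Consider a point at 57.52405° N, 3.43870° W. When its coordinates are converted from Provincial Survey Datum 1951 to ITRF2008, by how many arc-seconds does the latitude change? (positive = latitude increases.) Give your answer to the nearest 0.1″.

Δφ = 3.1″

sin φ = 0.843617, cos φ = 0.536946, sin λ = -0.059981, cos λ = 0.998200.
North component: ΔN = −sin φ cos λ·ΔX − sin φ sin λ·ΔY + cos φ·ΔZ = −(0.843617)(0.998200)(-230) − (0.843617)(-0.059981)(-457) + (0.536946)(-141) = 94.85 m.
1° of latitude spans πR/180 = 111317 m, so Δφ = 94.85 / 111317 × 3600 = 3.067″.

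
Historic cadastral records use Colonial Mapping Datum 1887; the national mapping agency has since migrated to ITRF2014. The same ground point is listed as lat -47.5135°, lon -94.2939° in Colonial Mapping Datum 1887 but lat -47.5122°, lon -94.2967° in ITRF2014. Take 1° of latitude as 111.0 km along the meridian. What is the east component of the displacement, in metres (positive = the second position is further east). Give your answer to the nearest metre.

Δφ = -47.5122° − -47.5135° = +0.0013°; Δλ = -94.2967° − -94.2939° = -0.0028°.
ΔN = Δφ × 111000 = 144.3 m; ΔE = Δλ × 111000 × cos(-47.5135°) = -0.0028 × 111000 × 0.675416 = -209.9 m.

ΔE = -210 m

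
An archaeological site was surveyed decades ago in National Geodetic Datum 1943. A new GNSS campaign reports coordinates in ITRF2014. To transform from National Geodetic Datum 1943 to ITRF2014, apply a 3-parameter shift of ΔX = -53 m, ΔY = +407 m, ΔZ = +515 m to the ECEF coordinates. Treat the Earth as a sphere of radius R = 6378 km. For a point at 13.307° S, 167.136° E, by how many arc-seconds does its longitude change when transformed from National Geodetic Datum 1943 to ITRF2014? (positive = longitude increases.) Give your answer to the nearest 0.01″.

sin φ = -0.230169, cos φ = 0.973151, sin λ = 0.222638, cos λ = -0.974901.
East component: ΔE = −sin λ·ΔX + cos λ·ΔY = −(0.222638)(-53) + (-0.974901)(407) = -384.99 m.
1° of latitude spans πR/180 = 111317 m; at latitude φ, 1° of longitude spans that × cos φ = 108328.3 m, so Δλ = -384.99 / 108328.3 × 3600 = -12.794″.

Δλ = -12.79″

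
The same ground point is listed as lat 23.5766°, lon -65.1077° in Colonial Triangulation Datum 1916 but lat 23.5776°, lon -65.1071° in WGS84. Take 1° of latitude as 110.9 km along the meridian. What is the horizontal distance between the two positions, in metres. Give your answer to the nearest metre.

127 m

Δφ = 23.5776° − 23.5766° = +0.0010°; Δλ = -65.1071° − -65.1077° = +0.0006°.
ΔN = Δφ × 110900 = 110.9 m; ΔE = Δλ × 110900 × cos(23.5766°) = +0.0006 × 110900 × 0.916526 = 61.0 m.
Distance = √(ΔE² + ΔN²) = √(61.0² + 110.9²) = 126.6 m.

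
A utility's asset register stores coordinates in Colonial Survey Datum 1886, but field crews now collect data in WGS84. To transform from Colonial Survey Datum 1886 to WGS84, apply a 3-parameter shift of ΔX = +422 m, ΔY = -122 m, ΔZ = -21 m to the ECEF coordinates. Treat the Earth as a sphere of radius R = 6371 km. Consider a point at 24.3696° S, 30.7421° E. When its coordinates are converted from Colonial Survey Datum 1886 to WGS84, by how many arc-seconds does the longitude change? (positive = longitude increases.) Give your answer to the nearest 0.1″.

Δλ = -11.4″

sin φ = -0.412621, cos φ = 0.910903, sin λ = 0.511175, cos λ = 0.859477.
East component: ΔE = −sin λ·ΔX + cos λ·ΔY = −(0.511175)(422) + (0.859477)(-122) = -320.57 m.
1° of latitude spans πR/180 = 111195 m; at latitude φ, 1° of longitude spans that × cos φ = 101287.8 m, so Δλ = -320.57 / 101287.8 × 3600 = -11.394″.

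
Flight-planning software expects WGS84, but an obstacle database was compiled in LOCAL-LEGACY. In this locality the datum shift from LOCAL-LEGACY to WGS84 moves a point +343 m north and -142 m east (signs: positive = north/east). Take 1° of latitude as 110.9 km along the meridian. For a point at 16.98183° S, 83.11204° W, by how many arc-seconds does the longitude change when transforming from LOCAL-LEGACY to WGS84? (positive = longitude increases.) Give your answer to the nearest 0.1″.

At latitude -16.98183°, cos φ = 0.956397.
1° of longitude at this latitude = 110.9 × cos φ = 106.06 km, so Δλ = -142.0 / 106064.5 = -0.0013388° = -4.820″.

Δλ = -4.8″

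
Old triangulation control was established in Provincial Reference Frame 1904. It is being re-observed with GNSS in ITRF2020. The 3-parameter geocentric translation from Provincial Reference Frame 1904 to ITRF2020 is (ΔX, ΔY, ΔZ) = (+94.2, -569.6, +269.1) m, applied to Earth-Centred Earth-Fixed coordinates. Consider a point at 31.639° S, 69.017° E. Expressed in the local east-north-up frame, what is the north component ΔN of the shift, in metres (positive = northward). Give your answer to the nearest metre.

ΔN = -32 m

At φ = -31.639°, λ = 69.017°: sin φ = -0.524566, cos φ = 0.851370, sin λ = 0.933687, cos λ = 0.358091.
ΔN = −sin φ cos λ·ΔX − sin φ sin λ·ΔY + cos φ·ΔZ = −(-0.524566)(0.358091)(94.2) − (-0.524566)(0.933687)(-569.6) + (0.851370)(269.1) = -32.18 m.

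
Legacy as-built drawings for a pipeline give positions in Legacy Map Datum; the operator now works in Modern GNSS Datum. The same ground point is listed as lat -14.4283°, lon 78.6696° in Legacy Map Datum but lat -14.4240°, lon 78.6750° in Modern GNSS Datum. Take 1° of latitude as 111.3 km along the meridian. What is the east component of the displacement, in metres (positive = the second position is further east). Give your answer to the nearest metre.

ΔE = 582 m

Δφ = -14.4240° − -14.4283° = +0.0043°; Δλ = 78.6750° − 78.6696° = +0.0054°.
ΔN = Δφ × 111300 = 478.6 m; ΔE = Δλ × 111300 × cos(-14.4283°) = +0.0054 × 111300 × 0.968460 = 582.1 m.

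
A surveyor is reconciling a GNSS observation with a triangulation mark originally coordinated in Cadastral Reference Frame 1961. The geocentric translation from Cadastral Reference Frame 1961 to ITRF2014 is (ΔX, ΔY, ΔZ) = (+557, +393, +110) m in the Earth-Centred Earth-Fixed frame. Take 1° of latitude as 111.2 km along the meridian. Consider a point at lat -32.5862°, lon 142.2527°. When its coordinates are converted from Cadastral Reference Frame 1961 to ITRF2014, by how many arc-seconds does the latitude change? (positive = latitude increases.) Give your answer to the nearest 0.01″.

sin φ = -0.538568, cos φ = 0.842582, sin λ = 0.612180, cos λ = -0.790718.
North component: ΔN = −sin φ cos λ·ΔX − sin φ sin λ·ΔY + cos φ·ΔZ = −(-0.538568)(-0.790718)(557) − (-0.538568)(0.612180)(393) + (0.842582)(110) = -14.95 m.
1° of latitude spans 111200 m, so Δφ = -14.95 / 111200 × 3600 = -0.484″.

Δφ = -0.48″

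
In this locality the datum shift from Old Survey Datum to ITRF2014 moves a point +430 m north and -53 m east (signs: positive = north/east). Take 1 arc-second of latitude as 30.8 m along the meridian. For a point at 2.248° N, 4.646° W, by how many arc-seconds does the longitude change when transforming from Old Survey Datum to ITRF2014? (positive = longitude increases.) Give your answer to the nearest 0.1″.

Δλ = -1.7″

At latitude 2.248°, cos φ = 0.999230.
1″ of longitude at this latitude = 30.80 × cos φ = 30.7763 m, so Δλ = -53.0 / 30.7763 = -1.722″.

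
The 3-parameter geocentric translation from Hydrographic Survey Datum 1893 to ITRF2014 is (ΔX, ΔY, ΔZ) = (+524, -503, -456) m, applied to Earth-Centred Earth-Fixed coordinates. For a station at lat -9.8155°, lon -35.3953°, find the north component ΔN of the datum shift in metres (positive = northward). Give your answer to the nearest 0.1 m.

ΔN = -326.8 m

The local north axis is (−sin φ cos λ, −sin φ sin λ, cos φ), giving ΔN = 72.819 + 49.667 − 449.325 = -326.84 m.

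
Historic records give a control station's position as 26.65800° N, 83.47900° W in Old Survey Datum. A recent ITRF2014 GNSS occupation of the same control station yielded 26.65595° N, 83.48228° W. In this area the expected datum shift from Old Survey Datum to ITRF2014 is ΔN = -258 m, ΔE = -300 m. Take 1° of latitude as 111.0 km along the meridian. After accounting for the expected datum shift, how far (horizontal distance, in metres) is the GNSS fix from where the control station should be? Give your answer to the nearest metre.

Observed coordinate differences: Δφ = -0.00205°, Δλ = -0.00328°.
Converting to metres (1° lat = 111000 m, cos φ = 0.893701): observed ΔN = -227.6 m, observed ΔE = -325.4 m.
Subtracting the expected shift leaves a residual of -227.6 − (-258) = 30.4 m north and -325.4 − (-300) = -25.4 m east.
Residual distance = √(30.4² + (-25.4)²) = 39.6 m.

40 m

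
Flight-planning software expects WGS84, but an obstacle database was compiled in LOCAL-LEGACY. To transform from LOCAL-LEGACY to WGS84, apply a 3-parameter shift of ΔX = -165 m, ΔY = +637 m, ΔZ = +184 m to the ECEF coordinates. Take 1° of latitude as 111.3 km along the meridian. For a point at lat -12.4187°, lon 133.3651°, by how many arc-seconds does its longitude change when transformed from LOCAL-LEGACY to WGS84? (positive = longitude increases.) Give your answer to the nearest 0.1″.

Δλ = -10.5″

sin φ = -0.215054, cos φ = 0.976602, sin λ = 0.726993, cos λ = -0.686645.
East component: ΔE = −sin λ·ΔX + cos λ·ΔY = −(0.726993)(-165) + (-0.686645)(637) = -317.44 m.
1° of latitude spans 111300 m; at latitude φ, 1° of longitude spans that × cos φ = 108695.8 m, so Δλ = -317.44 / 108695.8 × 3600 = -10.514″.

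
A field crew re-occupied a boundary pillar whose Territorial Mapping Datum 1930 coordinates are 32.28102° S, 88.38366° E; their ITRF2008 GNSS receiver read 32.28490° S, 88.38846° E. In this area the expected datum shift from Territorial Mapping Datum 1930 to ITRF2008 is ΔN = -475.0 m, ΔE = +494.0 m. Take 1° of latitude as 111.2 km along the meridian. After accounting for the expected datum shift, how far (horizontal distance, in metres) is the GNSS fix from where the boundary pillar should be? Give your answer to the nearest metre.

61 m

Observed coordinate differences: Δφ = -0.00388°, Δλ = +0.00480°.
Converting to metres (1° lat = 111200 m, cos φ = 0.845439): observed ΔN = -431.5 m, observed ΔE = 451.3 m.
Subtracting the expected shift leaves a residual of -431.5 − (-475.0) = 43.5 m north and 451.3 − (494.0) = -42.7 m east.
Residual distance = √(43.5² + (-42.7)²) = 61.0 m.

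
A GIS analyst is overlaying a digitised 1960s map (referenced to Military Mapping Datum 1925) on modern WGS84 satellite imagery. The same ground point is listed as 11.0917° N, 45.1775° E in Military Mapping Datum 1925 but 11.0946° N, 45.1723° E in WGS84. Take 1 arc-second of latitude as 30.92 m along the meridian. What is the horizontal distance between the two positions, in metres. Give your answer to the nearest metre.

653 m

Δφ = 11.0946° − 11.0917° = +0.0029°; Δλ = 45.1723° − 45.1775° = -0.0052°.
1° of latitude = 3600 × 30.92 = 111312 m.
ΔN = Δφ × 111312 = 322.8 m; ΔE = Δλ × 111312 × cos(11.0917°) = -0.0052 × 111312 × 0.981321 = -568.0 m.
Distance = √(ΔE² + ΔN²) = √((-568.0)² + 322.8²) = 653.3 m.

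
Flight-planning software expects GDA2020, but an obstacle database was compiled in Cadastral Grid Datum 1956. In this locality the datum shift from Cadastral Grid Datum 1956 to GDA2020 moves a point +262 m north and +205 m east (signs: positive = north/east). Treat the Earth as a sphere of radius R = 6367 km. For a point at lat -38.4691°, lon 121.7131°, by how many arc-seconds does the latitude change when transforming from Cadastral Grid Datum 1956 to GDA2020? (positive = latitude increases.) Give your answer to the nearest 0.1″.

On a sphere of radius R, 1 rad of latitude = R, so Δφ = ΔN / R = 262.0 / 6367000 = 4.1150e-05 rad = 8.488″.

Δφ = 8.5″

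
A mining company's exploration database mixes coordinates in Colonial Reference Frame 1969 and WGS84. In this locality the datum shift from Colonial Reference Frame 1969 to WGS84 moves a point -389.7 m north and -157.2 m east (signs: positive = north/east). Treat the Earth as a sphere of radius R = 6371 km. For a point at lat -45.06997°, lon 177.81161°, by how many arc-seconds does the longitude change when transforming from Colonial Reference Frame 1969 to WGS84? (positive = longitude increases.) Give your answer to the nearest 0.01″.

At latitude -45.06997°, cos φ = 0.706243.
One radian of longitude at latitude φ spans R cos φ, so Δλ = ΔE / (R cos φ) = -157.2 / (6371000 × 0.706243) = -3.4937e-05 rad = -7.206″.

Δλ = -7.21″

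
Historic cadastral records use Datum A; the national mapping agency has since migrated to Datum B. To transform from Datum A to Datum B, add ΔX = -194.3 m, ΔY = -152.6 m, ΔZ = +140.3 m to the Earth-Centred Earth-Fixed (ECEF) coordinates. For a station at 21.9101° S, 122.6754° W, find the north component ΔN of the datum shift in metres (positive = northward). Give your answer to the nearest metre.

The local north axis is (−sin φ cos λ, −sin φ sin λ, cos φ), giving ΔN = 39.143 + 47.931 + 130.166 = 217.24 m.

ΔN = 217 m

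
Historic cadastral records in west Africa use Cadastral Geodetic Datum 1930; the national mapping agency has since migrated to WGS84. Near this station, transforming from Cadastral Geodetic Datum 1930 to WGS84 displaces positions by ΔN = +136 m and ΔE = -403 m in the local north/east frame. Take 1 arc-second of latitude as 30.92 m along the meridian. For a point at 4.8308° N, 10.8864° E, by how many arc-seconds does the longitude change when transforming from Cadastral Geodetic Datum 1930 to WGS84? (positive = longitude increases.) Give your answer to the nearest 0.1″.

At latitude 4.8308°, cos φ = 0.996448.
1″ of longitude at this latitude = 30.92 × cos φ = 30.8102 m, so Δλ = -403.0 / 30.8102 = -13.080″.

Δλ = -13.1″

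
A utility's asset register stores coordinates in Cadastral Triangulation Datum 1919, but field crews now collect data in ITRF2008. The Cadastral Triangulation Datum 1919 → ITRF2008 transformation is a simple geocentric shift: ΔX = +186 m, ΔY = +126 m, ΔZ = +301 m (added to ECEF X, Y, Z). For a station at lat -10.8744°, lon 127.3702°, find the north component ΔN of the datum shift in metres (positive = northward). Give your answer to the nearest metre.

The local north axis is (−sin φ cos λ, −sin φ sin λ, cos φ), giving ΔN = -21.298 + 18.891 + 295.595 = 293.19 m.

ΔN = 293 m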